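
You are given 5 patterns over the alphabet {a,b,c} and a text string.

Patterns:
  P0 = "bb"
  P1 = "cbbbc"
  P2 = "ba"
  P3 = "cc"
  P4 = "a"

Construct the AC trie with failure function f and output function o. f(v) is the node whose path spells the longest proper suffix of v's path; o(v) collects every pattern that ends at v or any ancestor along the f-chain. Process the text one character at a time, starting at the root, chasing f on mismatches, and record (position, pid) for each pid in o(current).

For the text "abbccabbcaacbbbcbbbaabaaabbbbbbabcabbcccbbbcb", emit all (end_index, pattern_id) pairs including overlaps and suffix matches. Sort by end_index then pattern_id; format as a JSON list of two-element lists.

Build automaton:
Trie nodes:
  n0 'ε': a→10 b→1 c→3
  n1 'b': a→8 b→2
  n2 'bb': ·  ←P0
  n3 'c': b→4 c→9
  n4 'cb': b→5
  n5 'cbb': b→6
  n6 'cbbb': c→7
  n7 'cbbbc': ·  ←P1
  n8 'ba': ·  ←P2
  n9 'cc': ·  ←P3
  n10 'a': ·  ←P4

Failure links (BFS by depth):
  n1('b'): parent n0 fail=0; on 'b' 0 → fail=0;  out ∅∪∅=∅
  n3('c'): parent n0 fail=0; on 'c' 0 → fail=0;  out ∅∪∅=∅
  n10('a'): parent n0 fail=0; on 'a' 0 → fail=0;  out {4}∪∅={4}
  n2('bb'): parent n1 fail=0; on 'b' 0 → fail=1;  out {0}∪∅={0}
  n4('cb'): parent n3 fail=0; on 'b' 0 → fail=1;  out ∅∪∅=∅
  n8('ba'): parent n1 fail=0; on 'a' 0 → fail=10;  out {2}∪{4}={2,4}
  n9('cc'): parent n3 fail=0; on 'c' 0 → fail=3;  out {3}∪∅={3}
  n5('cbb'): parent n4 fail=1; on 'b' 1 → fail=2;  out ∅∪{0}={0}
  n6('cbbb'): parent n5 fail=2; on 'b' 2→1 → fail=2;  out ∅∪{0}={0}
  n7('cbbbc'): parent n6 fail=2; on 'c' 2→1→0 → fail=3;  out {1}∪∅={1}

Text stream:
[0] read 'a'  n0⇒n10  emit P4@[0:0]
[1] read 'b'  n10⇒n1 (fail-walked)
[2] read 'b'  n1⇒n2  emit P0@[1:2]
[3] read 'c'  n2⇒n3 (fail-walked)
[4] read 'c'  n3⇒n9  emit P3@[3:4]
[5] read 'a'  n9⇒n10 (fail-walked)  emit P4@[5:5]
[6] read 'b'  n10⇒n1 (fail-walked)
[7] read 'b'  n1⇒n2  emit P0@[6:7]
[8] read 'c'  n2⇒n3 (fail-walked)
[9] read 'a'  n3⇒n10 (fail-walked)  emit P4@[9:9]
[10] read 'a'  n10⇒n10 (fail-walked)  emit P4@[10:10]
[11] read 'c'  n10⇒n3 (fail-walked)
[12] read 'b'  n3⇒n4
[13] read 'b'  n4⇒n5  emit P0@[12:13]
[14] read 'b'  n5⇒n6  emit P0@[13:14]
[15] read 'c'  n6⇒n7  emit P1@[11:15]
[16] read 'b'  n7⇒n4 (fail-walked)
[17] read 'b'  n4⇒n5  emit P0@[16:17]
[18] read 'b'  n5⇒n6  emit P0@[17:18]
[19] read 'a'  n6⇒n8 (fail-walked)  emit P2@[18:19],P4@[19:19]
[20] read 'a'  n8⇒n10 (fail-walked)  emit P4@[20:20]
[21] read 'b'  n10⇒n1 (fail-walked)
[22] read 'a'  n1⇒n8  emit P2@[21:22],P4@[22:22]
[23] read 'a'  n8⇒n10 (fail-walked)  emit P4@[23:23]
[24] read 'a'  n10⇒n10 (fail-walked)  emit P4@[24:24]
[25] read 'b'  n10⇒n1 (fail-walked)
[26] read 'b'  n1⇒n2  emit P0@[25:26]
[27] read 'b'  n2⇒n2 (fail-walked)  emit P0@[26:27]
[28] read 'b'  n2⇒n2 (fail-walked)  emit P0@[27:28]
[29] read 'b'  n2⇒n2 (fail-walked)  emit P0@[28:29]
[30] read 'b'  n2⇒n2 (fail-walked)  emit P0@[29:30]
[31] read 'a'  n2⇒n8 (fail-walked)  emit P2@[30:31],P4@[31:31]
[32] read 'b'  n8⇒n1 (fail-walked)
[33] read 'c'  n1⇒n3 (fail-walked)
[34] read 'a'  n3⇒n10 (fail-walked)  emit P4@[34:34]
[35] read 'b'  n10⇒n1 (fail-walked)
[36] read 'b'  n1⇒n2  emit P0@[35:36]
[37] read 'c'  n2⇒n3 (fail-walked)
[38] read 'c'  n3⇒n9  emit P3@[37:38]
[39] read 'c'  n9⇒n9 (fail-walked)  emit P3@[38:39]
[40] read 'b'  n9⇒n4 (fail-walked)
[41] read 'b'  n4⇒n5  emit P0@[40:41]
[42] read 'b'  n5⇒n6  emit P0@[41:42]
[43] read 'c'  n6⇒n7  emit P1@[39:43]
[44] read 'b'  n7⇒n4 (fail-walked)

All matches (sorted): [[0,4],[2,0],[4,3],[5,4],[7,0],[9,4],[10,4],[13,0],[14,0],[15,1],[17,0],[18,0],[19,2],[19,4],[20,4],[22,2],[22,4],[23,4],[24,4],[26,0],[27,0],[28,0],[29,0],[30,0],[31,2],[31,4],[34,4],[36,0],[38,3],[39,3],[41,0],[42,0],[43,1]]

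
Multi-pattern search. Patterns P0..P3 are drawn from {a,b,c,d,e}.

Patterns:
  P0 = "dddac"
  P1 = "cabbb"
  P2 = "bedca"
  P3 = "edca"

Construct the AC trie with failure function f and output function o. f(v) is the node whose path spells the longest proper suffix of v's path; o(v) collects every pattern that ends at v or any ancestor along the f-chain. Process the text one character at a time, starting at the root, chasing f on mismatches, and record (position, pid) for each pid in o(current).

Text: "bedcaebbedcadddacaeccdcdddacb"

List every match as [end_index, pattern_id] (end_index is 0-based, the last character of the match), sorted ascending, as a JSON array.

Build automaton:
Trie nodes:
  0='ε' goto b→11 c→6 d→1 e→16
  1='d' goto d→2
  2='dd' goto d→3
  3='ddd' goto a→4
  4='ddda' goto c→5
  5='dddac' goto ·  ←P0
  6='c' goto a→7
  7='ca' goto b→8
  8='cab' goto b→9
  9='cabb' goto b→10
  10='cabbb' goto ·  ←P1
  11='b' goto e→12
  12='be' goto d→13
  13='bed' goto c→14
  14='bedc' goto a→15
  15='bedca' goto ·  ←P2
  16='e' goto d→17
  17='ed' goto c→18
  18='edc' goto a→19
  19='edca' goto ·  ←P3

Failure links (BFS by depth):
  fail(1) 'd': from fail(0)=0 chase 'd': 0 ⇒ 0;  out=∅∪out(0)=∅
  fail(6) 'c': from fail(0)=0 chase 'c': 0 ⇒ 0;  out=∅∪out(0)=∅
  fail(11) 'b': from fail(0)=0 chase 'b': 0 ⇒ 0;  out=∅∪out(0)=∅
  fail(16) 'e': from fail(0)=0 chase 'e': 0 ⇒ 0;  out=∅∪out(0)=∅
  fail(2) 'dd': from fail(1)=0 chase 'd': 0 ⇒ 1;  out=∅∪out(1)=∅
  fail(7) 'ca': from fail(6)=0 chase 'a': 0 ⇒ 0;  out=∅∪out(0)=∅
  fail(12) 'be': from fail(11)=0 chase 'e': 0 ⇒ 16;  out=∅∪out(16)=∅
  fail(17) 'ed': from fail(16)=0 chase 'd': 0 ⇒ 1;  out=∅∪out(1)=∅
  fail(3) 'ddd': from fail(2)=1 chase 'd': 1 ⇒ 2;  out=∅∪out(2)=∅
  fail(8) 'cab': from fail(7)=0 chase 'b': 0 ⇒ 11;  out=∅∪out(11)=∅
  fail(13) 'bed': from fail(12)=16 chase 'd': 16 ⇒ 17;  out=∅∪out(17)=∅
  fail(18) 'edc': from fail(17)=1 chase 'c': 1→0 ⇒ 6;  out=∅∪out(6)=∅
  fail(4) 'ddda': from fail(3)=2 chase 'a': 2→1→0 ⇒ 0;  out=∅∪out(0)=∅
  fail(9) 'cabb': from fail(8)=11 chase 'b': 11→0 ⇒ 11;  out=∅∪out(11)=∅
  fail(14) 'bedc': from fail(13)=17 chase 'c': 17 ⇒ 18;  out=∅∪out(18)=∅
  fail(19) 'edca': from fail(18)=6 chase 'a': 6 ⇒ 7;  out={3}∪out(7)={3}
  fail(5) 'dddac': from fail(4)=0 chase 'c': 0 ⇒ 6;  out={0}∪out(6)={0}
  fail(10) 'cabbb': from fail(9)=11 chase 'b': 11→0 ⇒ 11;  out={1}∪out(11)={1}
  fail(15) 'bedca': from fail(14)=18 chase 'a': 18 ⇒ 19;  out={2}∪out(19)={2,3}

Run:
pos 0 'b': at 11
pos 1 'e': at 12
pos 2 'd': at 13
pos 3 'c': at 14
pos 4 'a': at 15  → match P2@[0:4],P3@[1:4]
pos 5 'e': at 16 ·f
pos 6 'b': at 11 ·f
pos 7 'b': at 11 ·f
pos 8 'e': at 12
pos 9 'd': at 13
pos 10 'c': at 14
pos 11 'a': at 15  → match P2@[7:11],P3@[8:11]
pos 12 'd': at 1 ·f
pos 13 'd': at 2
pos 14 'd': at 3
pos 15 'a': at 4
pos 16 'c': at 5  → match P0@[12:16]
pos 17 'a': at 7 ·f
pos 18 'e': at 16 ·f
pos 19 'c': at 6 ·f
pos 20 'c': at 6 ·f
pos 21 'd': at 1 ·f
pos 22 'c': at 6 ·f
pos 23 'd': at 1 ·f
pos 24 'd': at 2
pos 25 'd': at 3
pos 26 'a': at 4
pos 27 'c': at 5  → match P0@[23:27]
pos 28 'b': at 11 ·f

Matches: [[4,2],[4,3],[11,2],[11,3],[16,0],[27,0]]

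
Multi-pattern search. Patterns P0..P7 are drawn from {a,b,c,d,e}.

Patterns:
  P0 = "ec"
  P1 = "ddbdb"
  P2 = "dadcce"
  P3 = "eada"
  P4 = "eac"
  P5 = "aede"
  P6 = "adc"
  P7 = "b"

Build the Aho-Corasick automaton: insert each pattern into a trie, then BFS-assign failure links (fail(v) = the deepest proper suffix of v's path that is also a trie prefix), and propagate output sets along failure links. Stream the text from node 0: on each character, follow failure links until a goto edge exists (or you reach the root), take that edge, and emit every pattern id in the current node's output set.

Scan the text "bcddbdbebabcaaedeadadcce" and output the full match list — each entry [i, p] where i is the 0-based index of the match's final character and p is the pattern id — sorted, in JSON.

Construct AC machine:
Trie (insert patterns):
  n0 'ε': a→17 b→23 d→3 e→1
  n1 'e': a→13 c→2
  n2 'ec': ·  [P0 ends]
  n3 'd': a→8 d→4
  n4 'dd': b→5
  n5 'ddb': d→6
  n6 'ddbd': b→7
  n7 'ddbdb': ·  [P1 ends]
  n8 'da': d→9
  n9 'dad': c→10
  n10 'dadc': c→11
  n11 'dadcc': e→12
  n12 'dadcce': ·  [P2 ends]
  n13 'ea': c→16 d→14
  n14 'ead': a→15
  n15 'eada': ·  [P3 ends]
  n16 'eac': ·  [P4 ends]
  n17 'a': d→21 e→18
  n18 'ae': d→19
  n19 'aed': e→20
  n20 'aede': ·  [P5 ends]
  n21 'ad': c→22
  n22 'adc': ·  [P6 ends]
  n23 'b': ·  [P7 ends]

Failure links (BFS by depth):
  n1('e'): parent n0 fail=0; on 'e' 0 → fail=0;  out ∅∪∅=∅
  n3('d'): parent n0 fail=0; on 'd' 0 → fail=0;  out ∅∪∅=∅
  n17('a'): parent n0 fail=0; on 'a' 0 → fail=0;  out ∅∪∅=∅
  n23('b'): parent n0 fail=0; on 'b' 0 → fail=0;  out {7}∪∅={7}
  n2('ec'): parent n1 fail=0; on 'c' 0 → fail=0;  out {0}∪∅={0}
  n4('dd'): parent n3 fail=0; on 'd' 0 → fail=3;  out ∅∪∅=∅
  n8('da'): parent n3 fail=0; on 'a' 0 → fail=17;  out ∅∪∅=∅
  n13('ea'): parent n1 fail=0; on 'a' 0 → fail=17;  out ∅∪∅=∅
  n18('ae'): parent n17 fail=0; on 'e' 0 → fail=1;  out ∅∪∅=∅
  n21('ad'): parent n17 fail=0; on 'd' 0 → fail=3;  out ∅∪∅=∅
  n5('ddb'): parent n4 fail=3; on 'b' 3→0 → fail=23;  out ∅∪{7}={7}
  n9('dad'): parent n8 fail=17; on 'd' 17 → fail=21;  out ∅∪∅=∅
  n14('ead'): parent n13 fail=17; on 'd' 17 → fail=21;  out ∅∪∅=∅
  n16('eac'): parent n13 fail=17; on 'c' 17→0 → fail=0;  out {4}∪∅={4}
  n19('aed'): parent n18 fail=1; on 'd' 1→0 → fail=3;  out ∅∪∅=∅
  n22('adc'): parent n21 fail=3; on 'c' 3→0 → fail=0;  out {6}∪∅={6}
  n6('ddbd'): parent n5 fail=23; on 'd' 23→0 → fail=3;  out ∅∪∅=∅
  n10('dadc'): parent n9 fail=21; on 'c' 21 → fail=22;  out ∅∪{6}={6}
  n15('eada'): parent n14 fail=21; on 'a' 21→3 → fail=8;  out {3}∪∅={3}
  n20('aede'): parent n19 fail=3; on 'e' 3→0 → fail=1;  out {5}∪∅={5}
  n7('ddbdb'): parent n6 fail=3; on 'b' 3→0 → fail=23;  out {1}∪{7}={1,7}
  n11('dadcc'): parent n10 fail=22; on 'c' 22→0 → fail=0;  out ∅∪∅=∅
  n12('dadcce'): parent n11 fail=0; on 'e' 0 → fail=1;  out {2}∪∅={2}

Run:
[0] read 'b'  n0⇒n23  emit P7@[0:0]
[1] read 'c'  n23⇒n0 (via fail)
[2] read 'd'  n0⇒n3
[3] read 'd'  n3⇒n4
[4] read 'b'  n4⇒n5  emit P7@[4:4]
[5] read 'd'  n5⇒n6
[6] read 'b'  n6⇒n7  emit P1@[2:6],P7@[6:6]
[7] read 'e'  n7⇒n1 (via fail)
[8] read 'b'  n1⇒n23 (via fail)  emit P7@[8:8]
[9] read 'a'  n23⇒n17 (via fail)
[10] read 'b'  n17⇒n23 (via fail)  emit P7@[10:10]
[11] read 'c'  n23⇒n0 (via fail)
[12] read 'a'  n0⇒n17
[13] read 'a'  n17⇒n17 (via fail)
[14] read 'e'  n17⇒n18
[15] read 'd'  n18⇒n19
[16] read 'e'  n19⇒n20  emit P5@[13:16]
[17] read 'a'  n20⇒n13 (via fail)
[18] read 'd'  n13⇒n14
[19] read 'a'  n14⇒n15  emit P3@[16:19]
[20] read 'd'  n15⇒n9 (via fail)
[21] read 'c'  n9⇒n10  emit P6@[19:21]
[22] read 'c'  n10⇒n11
[23] read 'e'  n11⇒n12  emit P2@[18:23]

Matches: [[0,7],[4,7],[6,1],[6,7],[8,7],[10,7],[16,5],[19,3],[21,6],[23,2]]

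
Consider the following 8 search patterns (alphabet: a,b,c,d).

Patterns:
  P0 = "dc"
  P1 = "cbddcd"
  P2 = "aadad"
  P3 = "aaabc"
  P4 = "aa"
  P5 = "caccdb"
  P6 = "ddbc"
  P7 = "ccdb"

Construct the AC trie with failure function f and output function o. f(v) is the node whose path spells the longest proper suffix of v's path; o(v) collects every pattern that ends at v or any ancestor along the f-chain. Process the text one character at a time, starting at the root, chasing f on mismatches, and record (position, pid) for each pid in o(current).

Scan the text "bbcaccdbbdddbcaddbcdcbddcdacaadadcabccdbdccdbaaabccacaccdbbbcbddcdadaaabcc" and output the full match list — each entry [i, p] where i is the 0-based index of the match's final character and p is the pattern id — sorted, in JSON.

Build automaton:
Trie (insert patterns):
  0='ε' goto a→9 c→3 d→1
  1='d' goto c→2 d→22
  2='dc' goto ·  ←P0
  3='c' goto a→17 b→4 c→25
  4='cb' goto d→5
  5='cbd' goto d→6
  6='cbdd' goto c→7
  7='cbddc' goto d→8
  8='cbddcd' goto ·  ←P1
  9='a' goto a→10
  10='aa' goto a→14 d→11  ←P4
  11='aad' goto a→12
  12='aada' goto d→13
  13='aadad' goto ·  ←P2
  14='aaa' goto b→15
  15='aaab' goto c→16
  16='aaabc' goto ·  ←P3
  17='ca' goto c→18
  18='cac' goto c→19
  19='cacc' goto d→20
  20='caccd' goto b→21
  21='caccdb' goto ·  ←P5
  22='dd' goto b→23
  23='ddb' goto c→24
  24='ddbc' goto ·  ←P6
  25='cc' goto d→26
  26='ccd' goto b→27
  27='ccdb' goto ·  ←P7

BFS fail/out derivation:
  n1('d'): parent n0 fail=0; on 'd' 0 → fail=0;  out ∅∪∅=∅
  n3('c'): parent n0 fail=0; on 'c' 0 → fail=0;  out ∅∪∅=∅
  n9('a'): parent n0 fail=0; on 'a' 0 → fail=0;  out ∅∪∅=∅
  n2('dc'): parent n1 fail=0; on 'c' 0 → fail=3;  out {0}∪∅={0}
  n4('cb'): parent n3 fail=0; on 'b' 0 → fail=0;  out ∅∪∅=∅
  n10('aa'): parent n9 fail=0; on 'a' 0 → fail=9;  out {4}∪∅={4}
  n17('ca'): parent n3 fail=0; on 'a' 0 → fail=9;  out ∅∪∅=∅
  n22('dd'): parent n1 fail=0; on 'd' 0 → fail=1;  out ∅∪∅=∅
  n25('cc'): parent n3 fail=0; on 'c' 0 → fail=3;  out ∅∪∅=∅
  n5('cbd'): parent n4 fail=0; on 'd' 0 → fail=1;  out ∅∪∅=∅
  n11('aad'): parent n10 fail=9; on 'd' 9→0 → fail=1;  out ∅∪∅=∅
  n14('aaa'): parent n10 fail=9; on 'a' 9 → fail=10;  out ∅∪{4}={4}
  n18('cac'): parent n17 fail=9; on 'c' 9→0 → fail=3;  out ∅∪∅=∅
  n23('ddb'): parent n22 fail=1; on 'b' 1→0 → fail=0;  out ∅∪∅=∅
  n26('ccd'): parent n25 fail=3; on 'd' 3→0 → fail=1;  out ∅∪∅=∅
  n6('cbdd'): parent n5 fail=1; on 'd' 1 → fail=22;  out ∅∪∅=∅
  n12('aada'): parent n11 fail=1; on 'a' 1→0 → fail=9;  out ∅∪∅=∅
  n15('aaab'): parent n14 fail=10; on 'b' 10→9→0 → fail=0;  out ∅∪∅=∅
  n19('cacc'): parent n18 fail=3; on 'c' 3 → fail=25;  out ∅∪∅=∅
  n24('ddbc'): parent n23 fail=0; on 'c' 0 → fail=3;  out {6}∪∅={6}
  n27('ccdb'): parent n26 fail=1; on 'b' 1→0 → fail=0;  out {7}∪∅={7}
  n7('cbddc'): parent n6 fail=22; on 'c' 22→1 → fail=2;  out ∅∪{0}={0}
  n13('aadad'): parent n12 fail=9; on 'd' 9→0 → fail=1;  out {2}∪∅={2}
  n16('aaabc'): parent n15 fail=0; on 'c' 0 → fail=3;  out {3}∪∅={3}
  n20('caccd'): parent n19 fail=25; on 'd' 25 → fail=26;  out ∅∪∅=∅
  n8('cbddcd'): parent n7 fail=2; on 'd' 2→3→0 → fail=1;  out {1}∪∅={1}
  n21('caccdb'): parent n20 fail=26; on 'b' 26 → fail=27;  out {5}∪{7}={5,7}

Run:
pos 0 'b': at 0
pos 1 'b': at 0
pos 2 'c': at 3
pos 3 'a': at 17
pos 4 'c': at 18
pos 5 'c': at 19
pos 6 'd': at 20
pos 7 'b': at 21  emit P5@[2:7],P7@[4:7]
pos 8 'b': at 0 ·f
pos 9 'd': at 1
pos 10 'd': at 22
pos 11 'd': at 22 ·f
pos 12 'b': at 23
pos 13 'c': at 24  emit P6@[10:13]
pos 14 'a': at 17 ·f
pos 15 'd': at 1 ·f
pos 16 'd': at 22
pos 17 'b': at 23
pos 18 'c': at 24  emit P6@[15:18]
pos 19 'd': at 1 ·f
pos 20 'c': at 2  emit P0@[19:20]
pos 21 'b': at 4 ·f
pos 22 'd': at 5
pos 23 'd': at 6
pos 24 'c': at 7  emit P0@[23:24]
pos 25 'd': at 8  emit P1@[20:25]
pos 26 'a': at 9 ·f
pos 27 'c': at 3 ·f
pos 28 'a': at 17
pos 29 'a': at 10 ·f  emit P4@[28:29]
pos 30 'd': at 11
pos 31 'a': at 12
pos 32 'd': at 13  emit P2@[28:32]
pos 33 'c': at 2 ·f  emit P0@[32:33]
pos 34 'a': at 17 ·f
pos 35 'b': at 0 ·f
pos 36 'c': at 3
pos 37 'c': at 25
pos 38 'd': at 26
pos 39 'b': at 27  emit P7@[36:39]
pos 40 'd': at 1 ·f
pos 41 'c': at 2  emit P0@[40:41]
pos 42 'c': at 25 ·f
pos 43 'd': at 26
pos 44 'b': at 27  emit P7@[41:44]
pos 45 'a': at 9 ·f
pos 46 'a': at 10  emit P4@[45:46]
pos 47 'a': at 14  emit P4@[46:47]
pos 48 'b': at 15
pos 49 'c': at 16  emit P3@[45:49]
pos 50 'c': at 25 ·f
pos 51 'a': at 17 ·f
pos 52 'c': at 18
pos 53 'a': at 17 ·f
pos 54 'c': at 18
pos 55 'c': at 19
pos 56 'd': at 20
pos 57 'b': at 21  emit P5@[52:57],P7@[54:57]
pos 58 'b': at 0 ·f
pos 59 'b': at 0
pos 60 'c': at 3
pos 61 'b': at 4
pos 62 'd': at 5
pos 63 'd': at 6
pos 64 'c': at 7  emit P0@[63:64]
pos 65 'd': at 8  emit P1@[60:65]
pos 66 'a': at 9 ·f
pos 67 'd': at 1 ·f
pos 68 'a': at 9 ·f
pos 69 'a': at 10  emit P4@[68:69]
pos 70 'a': at 14  emit P4@[69:70]
pos 71 'b': at 15
pos 72 'c': at 16  emit P3@[68:72]
pos 73 'c': at 25 ·f

All matches (sorted): [[7,5],[7,7],[13,6],[18,6],[20,0],[24,0],[25,1],[29,4],[32,2],[33,0],[39,7],[41,0],[44,7],[46,4],[47,4],[49,3],[57,5],[57,7],[64,0],[65,1],[69,4],[70,4],[72,3]]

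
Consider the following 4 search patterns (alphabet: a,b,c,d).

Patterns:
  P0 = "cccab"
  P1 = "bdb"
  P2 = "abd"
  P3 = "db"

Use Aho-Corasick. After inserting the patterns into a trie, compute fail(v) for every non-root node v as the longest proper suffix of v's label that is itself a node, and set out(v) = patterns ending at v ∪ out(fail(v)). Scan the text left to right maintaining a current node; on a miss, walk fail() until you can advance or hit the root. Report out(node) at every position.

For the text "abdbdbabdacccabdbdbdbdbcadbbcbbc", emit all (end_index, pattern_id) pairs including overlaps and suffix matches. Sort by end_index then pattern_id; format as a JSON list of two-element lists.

Build automaton:
Trie (insert patterns):
  0='ε' goto a→9 b→6 c→1 d→12
  1='c' goto c→2
  2='cc' goto c→3
  3='ccc' goto a→4
  4='ccca' goto b→5
  5='cccab' goto ·  [P0 ends]
  6='b' goto d→7
  7='bd' goto b→8
  8='bdb' goto ·  [P1 ends]
  9='a' goto b→10
  10='ab' goto d→11
  11='abd' goto ·  [P2 ends]
  12='d' goto b→13
  13='db' goto ·  [P3 ends]

Failure links (BFS by depth):
  n1('c'): parent n0 fail=0; on 'c' 0 → fail=0;  out ∅∪∅=∅
  n6('b'): parent n0 fail=0; on 'b' 0 → fail=0;  out ∅∪∅=∅
  n9('a'): parent n0 fail=0; on 'a' 0 → fail=0;  out ∅∪∅=∅
  n12('d'): parent n0 fail=0; on 'd' 0 → fail=0;  out ∅∪∅=∅
  n2('cc'): parent n1 fail=0; on 'c' 0 → fail=1;  out ∅∪∅=∅
  n7('bd'): parent n6 fail=0; on 'd' 0 → fail=12;  out ∅∪∅=∅
  n10('ab'): parent n9 fail=0; on 'b' 0 → fail=6;  out ∅∪∅=∅
  n13('db'): parent n12 fail=0; on 'b' 0 → fail=6;  out {3}∪∅={3}
  n3('ccc'): parent n2 fail=1; on 'c' 1 → fail=2;  out ∅∪∅=∅
  n8('bdb'): parent n7 fail=12; on 'b' 12 → fail=13;  out {1}∪{3}={1,3}
  n11('abd'): parent n10 fail=6; on 'd' 6 → fail=7;  out {2}∪∅={2}
  n4('ccca'): parent n3 fail=2; on 'a' 2→1→0 → fail=9;  out ∅∪∅=∅
  n5('cccab'): parent n4 fail=9; on 'b' 9 → fail=10;  out {0}∪∅={0}

Run:
i=0 'a': node 0→9
i=1 'b': node 9→10
i=2 'd': node 10→11  emit P2@[0:2]
i=3 'b': node 11→8 ·f  emit P1@[1:3],P3@[2:3]
i=4 'd': node 8→7 ·f
i=5 'b': node 7→8  emit P1@[3:5],P3@[4:5]
i=6 'a': node 8→9 ·f
i=7 'b': node 9→10
i=8 'd': node 10→11  emit P2@[6:8]
i=9 'a': node 11→9 ·f
i=10 'c': node 9→1 ·f
i=11 'c': node 1→2
i=12 'c': node 2→3
i=13 'a': node 3→4
i=14 'b': node 4→5  emit P0@[10:14]
i=15 'd': node 5→11 ·f  emit P2@[13:15]
i=16 'b': node 11→8 ·f  emit P1@[14:16],P3@[15:16]
i=17 'd': node 8→7 ·f
i=18 'b': node 7→8  emit P1@[16:18],P3@[17:18]
i=19 'd': node 8→7 ·f
i=20 'b': node 7→8  emit P1@[18:20],P3@[19:20]
i=21 'd': node 8→7 ·f
i=22 'b': node 7→8  emit P1@[20:22],P3@[21:22]
i=23 'c': node 8→1 ·f
i=24 'a': node 1→9 ·f
i=25 'd': node 9→12 ·f
i=26 'b': node 12→13  emit P3@[25:26]
i=27 'b': node 13→6 ·f
i=28 'c': node 6→1 ·f
i=29 'b': node 1→6 ·f
i=30 'b': node 6→6 ·f
i=31 'c': node 6→1 ·f

Result: [[2,2],[3,1],[3,3],[5,1],[5,3],[8,2],[14,0],[15,2],[16,1],[16,3],[18,1],[18,3],[20,1],[20,3],[22,1],[22,3],[26,3]]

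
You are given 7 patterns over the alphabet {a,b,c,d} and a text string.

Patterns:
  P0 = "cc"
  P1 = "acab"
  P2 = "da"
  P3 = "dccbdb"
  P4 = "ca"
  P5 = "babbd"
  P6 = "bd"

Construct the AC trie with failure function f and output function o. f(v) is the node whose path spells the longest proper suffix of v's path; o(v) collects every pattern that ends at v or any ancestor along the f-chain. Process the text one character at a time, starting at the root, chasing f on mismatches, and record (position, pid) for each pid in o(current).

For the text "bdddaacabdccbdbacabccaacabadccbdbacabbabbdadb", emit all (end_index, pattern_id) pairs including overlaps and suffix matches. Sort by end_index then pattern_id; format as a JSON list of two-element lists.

Construct AC machine:
Trie nodes:
  0='ε' goto a→3 b→15 c→1 d→7
  1='c' goto a→14 c→2
  2='cc' goto ·  [P0 ends]
  3='a' goto c→4
  4='ac' goto a→5
  5='aca' goto b→6
  6='acab' goto ·  [P1 ends]
  7='d' goto a→8 c→9
  8='da' goto ·  [P2 ends]
  9='dc' goto c→10
  10='dcc' goto b→11
  11='dccb' goto d→12
  12='dccbd' goto b→13
  13='dccbdb' goto ·  [P3 ends]
  14='ca' goto ·  [P4 ends]
  15='b' goto a→16 d→20
  16='ba' goto b→17
  17='bab' goto b→18
  18='babb' goto d→19
  19='babbd' goto ·  [P5 ends]
  20='bd' goto ·  [P6 ends]

Failure links (BFS by depth):
  fail(1) 'c': from fail(0)=0 chase 'c': 0 ⇒ 0;  out=∅∪out(0)=∅
  fail(3) 'a': from fail(0)=0 chase 'a': 0 ⇒ 0;  out=∅∪out(0)=∅
  fail(7) 'd': from fail(0)=0 chase 'd': 0 ⇒ 0;  out=∅∪out(0)=∅
  fail(15) 'b': from fail(0)=0 chase 'b': 0 ⇒ 0;  out=∅∪out(0)=∅
  fail(2) 'cc': from fail(1)=0 chase 'c': 0 ⇒ 1;  out={0}∪out(1)={0}
  fail(4) 'ac': from fail(3)=0 chase 'c': 0 ⇒ 1;  out=∅∪out(1)=∅
  fail(8) 'da': from fail(7)=0 chase 'a': 0 ⇒ 3;  out={2}∪out(3)={2}
  fail(9) 'dc': from fail(7)=0 chase 'c': 0 ⇒ 1;  out=∅∪out(1)=∅
  fail(14) 'ca': from fail(1)=0 chase 'a': 0 ⇒ 3;  out={4}∪out(3)={4}
  fail(16) 'ba': from fail(15)=0 chase 'a': 0 ⇒ 3;  out=∅∪out(3)=∅
  fail(20) 'bd': from fail(15)=0 chase 'd': 0 ⇒ 7;  out={6}∪out(7)={6}
  fail(5) 'aca': from fail(4)=1 chase 'a': 1 ⇒ 14;  out=∅∪out(14)={4}
  fail(10) 'dcc': from fail(9)=1 chase 'c': 1 ⇒ 2;  out=∅∪out(2)={0}
  fail(17) 'bab': from fail(16)=3 chase 'b': 3→0 ⇒ 15;  out=∅∪out(15)=∅
  fail(6) 'acab': from fail(5)=14 chase 'b': 14→3→0 ⇒ 15;  out={1}∪out(15)={1}
  fail(11) 'dccb': from fail(10)=2 chase 'b': 2→1→0 ⇒ 15;  out=∅∪out(15)=∅
  fail(18) 'babb': from fail(17)=15 chase 'b': 15→0 ⇒ 15;  out=∅∪out(15)=∅
  fail(12) 'dccbd': from fail(11)=15 chase 'd': 15 ⇒ 20;  out=∅∪out(20)={6}
  fail(19) 'babbd': from fail(18)=15 chase 'd': 15 ⇒ 20;  out={5}∪out(20)={5,6}
  fail(13) 'dccbdb': from fail(12)=20 chase 'b': 20→7→0 ⇒ 15;  out={3}∪out(15)={3}

Text stream:
[0] read 'b'  n0⇒n15
[1] read 'd'  n15⇒n20  → match P6@[0:1]
[2] read 'd'  n20⇒n7 (fail-walked)
[3] read 'd'  n7⇒n7 (fail-walked)
[4] read 'a'  n7⇒n8  → match P2@[3:4]
[5] read 'a'  n8⇒n3 (fail-walked)
[6] read 'c'  n3⇒n4
[7] read 'a'  n4⇒n5  → match P4@[6:7]
[8] read 'b'  n5⇒n6  → match P1@[5:8]
[9] read 'd'  n6⇒n20 (fail-walked)  → match P6@[8:9]
[10] read 'c'  n20⇒n9 (fail-walked)
[11] read 'c'  n9⇒n10  → match P0@[10:11]
[12] read 'b'  n10⇒n11
[13] read 'd'  n11⇒n12  → match P6@[12:13]
[14] read 'b'  n12⇒n13  → match P3@[9:14]
[15] read 'a'  n13⇒n16 (fail-walked)
[16] read 'c'  n16⇒n4 (fail-walked)
[17] read 'a'  n4⇒n5  → match P4@[16:17]
[18] read 'b'  n5⇒n6  → match P1@[15:18]
[19] read 'c'  n6⇒n1 (fail-walked)
[20] read 'c'  n1⇒n2  → match P0@[19:20]
[21] read 'a'  n2⇒n14 (fail-walked)  → match P4@[20:21]
[22] read 'a'  n14⇒n3 (fail-walked)
[23] read 'c'  n3⇒n4
[24] read 'a'  n4⇒n5  → match P4@[23:24]
[25] read 'b'  n5⇒n6  → match P1@[22:25]
[26] read 'a'  n6⇒n16 (fail-walked)
[27] read 'd'  n16⇒n7 (fail-walked)
[28] read 'c'  n7⇒n9
[29] read 'c'  n9⇒n10  → match P0@[28:29]
[30] read 'b'  n10⇒n11
[31] read 'd'  n11⇒n12  → match P6@[30:31]
[32] read 'b'  n12⇒n13  → match P3@[27:32]
[33] read 'a'  n13⇒n16 (fail-walked)
[34] read 'c'  n16⇒n4 (fail-walked)
[35] read 'a'  n4⇒n5  → match P4@[34:35]
[36] read 'b'  n5⇒n6  → match P1@[33:36]
[37] read 'b'  n6⇒n15 (fail-walked)
[38] read 'a'  n15⇒n16
[39] read 'b'  n16⇒n17
[40] read 'b'  n17⇒n18
[41] read 'd'  n18⇒n19  → match P5@[37:41],P6@[40:41]
[42] read 'a'  n19⇒n8 (fail-walked)  → match P2@[41:42]
[43] read 'd'  n8⇒n7 (fail-walked)
[44] read 'b'  n7⇒n15 (fail-walked)

All matches (sorted): [[1,6],[4,2],[7,4],[8,1],[9,6],[11,0],[13,6],[14,3],[17,4],[18,1],[20,0],[21,4],[24,4],[25,1],[29,0],[31,6],[32,3],[35,4],[36,1],[41,5],[41,6],[42,2]]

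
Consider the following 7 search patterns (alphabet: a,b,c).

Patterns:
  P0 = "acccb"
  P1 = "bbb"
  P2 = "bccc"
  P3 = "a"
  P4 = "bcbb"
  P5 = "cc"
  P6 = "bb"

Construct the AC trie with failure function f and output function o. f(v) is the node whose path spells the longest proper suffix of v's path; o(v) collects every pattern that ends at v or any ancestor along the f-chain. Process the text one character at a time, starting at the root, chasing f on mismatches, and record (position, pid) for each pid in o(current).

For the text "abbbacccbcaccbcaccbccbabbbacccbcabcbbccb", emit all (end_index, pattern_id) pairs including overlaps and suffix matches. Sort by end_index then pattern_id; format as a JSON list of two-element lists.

Construct AC machine:
Trie (insert patterns):
  0='ε' goto a→1 b→6 c→14
  1='a' goto c→2  ←P3
  2='ac' goto c→3
  3='acc' goto c→4
  4='accc' goto b→5
  5='acccb' goto ·  ←P0
  6='b' goto b→7 c→9
  7='bb' goto b→8  ←P6
  8='bbb' goto ·  ←P1
  9='bc' goto b→12 c→10
  10='bcc' goto c→11
  11='bccc' goto ·  ←P2
  12='bcb' goto b→13
  13='bcbb' goto ·  ←P4
  14='c' goto c→15
  15='cc' goto ·  ←P5

Failure links (BFS by depth):
  n1('a'): parent n0 fail=0; on 'a' 0 → fail=0;  out {3}∪∅={3}
  n6('b'): parent n0 fail=0; on 'b' 0 → fail=0;  out ∅∪∅=∅
  n14('c'): parent n0 fail=0; on 'c' 0 → fail=0;  out ∅∪∅=∅
  n2('ac'): parent n1 fail=0; on 'c' 0 → fail=14;  out ∅∪∅=∅
  n7('bb'): parent n6 fail=0; on 'b' 0 → fail=6;  out {6}∪∅={6}
  n9('bc'): parent n6 fail=0; on 'c' 0 → fail=14;  out ∅∪∅=∅
  n15('cc'): parent n14 fail=0; on 'c' 0 → fail=14;  out {5}∪∅={5}
  n3('acc'): parent n2 fail=14; on 'c' 14 → fail=15;  out ∅∪{5}={5}
  n8('bbb'): parent n7 fail=6; on 'b' 6 → fail=7;  out {1}∪{6}={1,6}
  n10('bcc'): parent n9 fail=14; on 'c' 14 → fail=15;  out ∅∪{5}={5}
  n12('bcb'): parent n9 fail=14; on 'b' 14→0 → fail=6;  out ∅∪∅=∅
  n4('accc'): parent n3 fail=15; on 'c' 15→14 → fail=15;  out ∅∪{5}={5}
  n11('bccc'): parent n10 fail=15; on 'c' 15→14 → fail=15;  out {2}∪{5}={2,5}
  n13('bcbb'): parent n12 fail=6; on 'b' 6 → fail=7;  out {4}∪{6}={4,6}
  n5('acccb'): parent n4 fail=15; on 'b' 15→14→0 → fail=6;  out {0}∪∅={0}

Text stream:
i=0 'a': node 0→1  emit P3@[0:0]
i=1 'b': node 1→6 (via fail)
i=2 'b': node 6→7  emit P6@[1:2]
i=3 'b': node 7→8  emit P1@[1:3],P6@[2:3]
i=4 'a': node 8→1 (via fail)  emit P3@[4:4]
i=5 'c': node 1→2
i=6 'c': node 2→3  emit P5@[5:6]
i=7 'c': node 3→4  emit P5@[6:7]
i=8 'b': node 4→5  emit P0@[4:8]
i=9 'c': node 5→9 (via fail)
i=10 'a': node 9→1 (via fail)  emit P3@[10:10]
i=11 'c': node 1→2
i=12 'c': node 2→3  emit P5@[11:12]
i=13 'b': node 3→6 (via fail)
i=14 'c': node 6→9
i=15 'a': node 9→1 (via fail)  emit P3@[15:15]
i=16 'c': node 1→2
i=17 'c': node 2→3  emit P5@[16:17]
i=18 'b': node 3→6 (via fail)
i=19 'c': node 6→9
i=20 'c': node 9→10  emit P5@[19:20]
i=21 'b': node 10→6 (via fail)
i=22 'a': node 6→1 (via fail)  emit P3@[22:22]
i=23 'b': node 1→6 (via fail)
i=24 'b': node 6→7  emit P6@[23:24]
i=25 'b': node 7→8  emit P1@[23:25],P6@[24:25]
i=26 'a': node 8→1 (via fail)  emit P3@[26:26]
i=27 'c': node 1→2
i=28 'c': node 2→3  emit P5@[27:28]
i=29 'c': node 3→4  emit P5@[28:29]
i=30 'b': node 4→5  emit P0@[26:30]
i=31 'c': node 5→9 (via fail)
i=32 'a': node 9→1 (via fail)  emit P3@[32:32]
i=33 'b': node 1→6 (via fail)
i=34 'c': node 6→9
i=35 'b': node 9→12
i=36 'b': node 12→13  emit P4@[33:36],P6@[35:36]
i=37 'c': node 13→9 (via fail)
i=38 'c': node 9→10  emit P5@[37:38]
i=39 'b': node 10→6 (via fail)

Result: [[0,3],[2,6],[3,1],[3,6],[4,3],[6,5],[7,5],[8,0],[10,3],[12,5],[15,3],[17,5],[20,5],[22,3],[24,6],[25,1],[25,6],[26,3],[28,5],[29,5],[30,0],[32,3],[36,4],[36,6],[38,5]]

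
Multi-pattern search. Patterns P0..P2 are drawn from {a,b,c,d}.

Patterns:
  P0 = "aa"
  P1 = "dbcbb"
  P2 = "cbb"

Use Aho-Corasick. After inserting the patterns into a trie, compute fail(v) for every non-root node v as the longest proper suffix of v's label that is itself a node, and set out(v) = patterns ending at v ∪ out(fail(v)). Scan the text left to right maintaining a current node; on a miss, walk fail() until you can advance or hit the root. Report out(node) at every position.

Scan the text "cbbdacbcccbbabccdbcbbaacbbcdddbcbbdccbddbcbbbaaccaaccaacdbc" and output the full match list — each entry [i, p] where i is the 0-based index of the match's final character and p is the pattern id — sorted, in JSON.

Build:
Trie (insert patterns):
  n0 'ε': a→1 c→8 d→3
  n1 'a': a→2
  n2 'aa': ·  [P0 ends]
  n3 'd': b→4
  n4 'db': c→5
  n5 'dbc': b→6
  n6 'dbcb': b→7
  n7 'dbcbb': ·  [P1 ends]
  n8 'c': b→9
  n9 'cb': b→10
  n10 'cbb': ·  [P2 ends]

BFS fail/out derivation:
  n1('a'): parent n0 fail=0; on 'a' 0 → fail=0;  out ∅∪∅=∅
  n3('d'): parent n0 fail=0; on 'd' 0 → fail=0;  out ∅∪∅=∅
  n8('c'): parent n0 fail=0; on 'c' 0 → fail=0;  out ∅∪∅=∅
  n2('aa'): parent n1 fail=0; on 'a' 0 → fail=1;  out {0}∪∅={0}
  n4('db'): parent n3 fail=0; on 'b' 0 → fail=0;  out ∅∪∅=∅
  n9('cb'): parent n8 fail=0; on 'b' 0 → fail=0;  out ∅∪∅=∅
  n5('dbc'): parent n4 fail=0; on 'c' 0 → fail=8;  out ∅∪∅=∅
  n10('cbb'): parent n9 fail=0; on 'b' 0 → fail=0;  out {2}∪∅={2}
  n6('dbcb'): parent n5 fail=8; on 'b' 8 → fail=9;  out ∅∪∅=∅
  n7('dbcbb'): parent n6 fail=9; on 'b' 9 → fail=10;  out {1}∪{2}={1,2}

Run:
[0] read 'c'  n0⇒n8
[1] read 'b'  n8⇒n9
[2] read 'b'  n9⇒n10  ** P2@[0:2]
[3] read 'd'  n10⇒n3 ·f
[4] read 'a'  n3⇒n1 ·f
[5] read 'c'  n1⇒n8 ·f
[6] read 'b'  n8⇒n9
[7] read 'c'  n9⇒n8 ·f
[8] read 'c'  n8⇒n8 ·f
[9] read 'c'  n8⇒n8 ·f
[10] read 'b'  n8⇒n9
[11] read 'b'  n9⇒n10  ** P2@[9:11]
[12] read 'a'  n10⇒n1 ·f
[13] read 'b'  n1⇒n0 ·f
[14] read 'c'  n0⇒n8
[15] read 'c'  n8⇒n8 ·f
[16] read 'd'  n8⇒n3 ·f
[17] read 'b'  n3⇒n4
[18] read 'c'  n4⇒n5
[19] read 'b'  n5⇒n6
[20] read 'b'  n6⇒n7  ** P1@[16:20],P2@[18:20]
[21] read 'a'  n7⇒n1 ·f
[22] read 'a'  n1⇒n2  ** P0@[21:22]
[23] read 'c'  n2⇒n8 ·f
[24] read 'b'  n8⇒n9
[25] read 'b'  n9⇒n10  ** P2@[23:25]
[26] read 'c'  n10⇒n8 ·f
[27] read 'd'  n8⇒n3 ·f
[28] read 'd'  n3⇒n3 ·f
[29] read 'd'  n3⇒n3 ·f
[30] read 'b'  n3⇒n4
[31] read 'c'  n4⇒n5
[32] read 'b'  n5⇒n6
[33] read 'b'  n6⇒n7  ** P1@[29:33],P2@[31:33]
[34] read 'd'  n7⇒n3 ·f
[35] read 'c'  n3⇒n8 ·f
[36] read 'c'  n8⇒n8 ·f
[37] read 'b'  n8⇒n9
[38] read 'd'  n9⇒n3 ·f
[39] read 'd'  n3⇒n3 ·f
[40] read 'b'  n3⇒n4
[41] read 'c'  n4⇒n5
[42] read 'b'  n5⇒n6
[43] read 'b'  n6⇒n7  ** P1@[39:43],P2@[41:43]
[44] read 'b'  n7⇒n0 ·f
[45] read 'a'  n0⇒n1
[46] read 'a'  n1⇒n2  ** P0@[45:46]
[47] read 'c'  n2⇒n8 ·f
[48] read 'c'  n8⇒n8 ·f
[49] read 'a'  n8⇒n1 ·f
[50] read 'a'  n1⇒n2  ** P0@[49:50]
[51] read 'c'  n2⇒n8 ·f
[52] read 'c'  n8⇒n8 ·f
[53] read 'a'  n8⇒n1 ·f
[54] read 'a'  n1⇒n2  ** P0@[53:54]
[55] read 'c'  n2⇒n8 ·f
[56] read 'd'  n8⇒n3 ·f
[57] read 'b'  n3⇒n4
[58] read 'c'  n4⇒n5

All matches (sorted): [[2,2],[11,2],[20,1],[20,2],[22,0],[25,2],[33,1],[33,2],[43,1],[43,2],[46,0],[50,0],[54,0]]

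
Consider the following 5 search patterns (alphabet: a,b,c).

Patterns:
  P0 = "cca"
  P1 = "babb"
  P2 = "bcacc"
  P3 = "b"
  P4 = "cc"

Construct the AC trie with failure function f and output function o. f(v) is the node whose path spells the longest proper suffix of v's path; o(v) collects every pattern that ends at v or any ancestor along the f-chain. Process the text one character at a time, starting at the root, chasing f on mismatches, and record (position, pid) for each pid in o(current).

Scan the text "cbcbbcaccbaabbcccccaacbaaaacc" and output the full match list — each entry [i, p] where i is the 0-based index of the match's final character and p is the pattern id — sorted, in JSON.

Build automaton:
Trie nodes:
  n0 'ε': b→4 c→1
  n1 'c': c→2
  n2 'cc': a→3  ←P4
  n3 'cca': ·  ←P0
  n4 'b': a→5 c→8  ←P3
  n5 'ba': b→6
  n6 'bab': b→7
  n7 'babb': ·  ←P1
  n8 'bc': a→9
  n9 'bca': c→10
  n10 'bcac': c→11
  n11 'bcacc': ·  ←P2

BFS fail/out derivation:
  n1('c'): parent n0 fail=0; on 'c' 0 → fail=0;  out ∅∪∅=∅
  n4('b'): parent n0 fail=0; on 'b' 0 → fail=0;  out {3}∪∅={3}
  n2('cc'): parent n1 fail=0; on 'c' 0 → fail=1;  out {4}∪∅={4}
  n5('ba'): parent n4 fail=0; on 'a' 0 → fail=0;  out ∅∪∅=∅
  n8('bc'): parent n4 fail=0; on 'c' 0 → fail=1;  out ∅∪∅=∅
  n3('cca'): parent n2 fail=1; on 'a' 1→0 → fail=0;  out {0}∪∅={0}
  n6('bab'): parent n5 fail=0; on 'b' 0 → fail=4;  out ∅∪{3}={3}
  n9('bca'): parent n8 fail=1; on 'a' 1→0 → fail=0;  out ∅∪∅=∅
  n7('babb'): parent n6 fail=4; on 'b' 4→0 → fail=4;  out {1}∪{3}={1,3}
  n10('bcac'): parent n9 fail=0; on 'c' 0 → fail=1;  out ∅∪∅=∅
  n11('bcacc'): parent n10 fail=1; on 'c' 1 → fail=2;  out {2}∪{4}={2,4}

Text stream:
[0] read 'c'  n0⇒n1
[1] read 'b'  n1⇒n4 (fail-walked)  → match P3@[1:1]
[2] read 'c'  n4⇒n8
[3] read 'b'  n8⇒n4 (fail-walked)  → match P3@[3:3]
[4] read 'b'  n4⇒n4 (fail-walked)  → match P3@[4:4]
[5] read 'c'  n4⇒n8
[6] read 'a'  n8⇒n9
[7] read 'c'  n9⇒n10
[8] read 'c'  n10⇒n11  → match P2@[4:8],P4@[7:8]
[9] read 'b'  n11⇒n4 (fail-walked)  → match P3@[9:9]
[10] read 'a'  n4⇒n5
[11] read 'a'  n5⇒n0 (fail-walked)
[12] read 'b'  n0⇒n4  → match P3@[12:12]
[13] read 'b'  n4⇒n4 (fail-walked)  → match P3@[13:13]
[14] read 'c'  n4⇒n8
[15] read 'c'  n8⇒n2 (fail-walked)  → match P4@[14:15]
[16] read 'c'  n2⇒n2 (fail-walked)  → match P4@[15:16]
[17] read 'c'  n2⇒n2 (fail-walked)  → match P4@[16:17]
[18] read 'c'  n2⇒n2 (fail-walked)  → match P4@[17:18]
[19] read 'a'  n2⇒n3  → match P0@[17:19]
[20] read 'a'  n3⇒n0 (fail-walked)
[21] read 'c'  n0⇒n1
[22] read 'b'  n1⇒n4 (fail-walked)  → match P3@[22:22]
[23] read 'a'  n4⇒n5
[24] read 'a'  n5⇒n0 (fail-walked)
[25] read 'a'  n0⇒n0
[26] read 'a'  n0⇒n0
[27] read 'c'  n0⇒n1
[28] read 'c'  n1⇒n2  → match P4@[27:28]

Matches: [[1,3],[3,3],[4,3],[8,2],[8,4],[9,3],[12,3],[13,3],[15,4],[16,4],[17,4],[18,4],[19,0],[22,3],[28,4]]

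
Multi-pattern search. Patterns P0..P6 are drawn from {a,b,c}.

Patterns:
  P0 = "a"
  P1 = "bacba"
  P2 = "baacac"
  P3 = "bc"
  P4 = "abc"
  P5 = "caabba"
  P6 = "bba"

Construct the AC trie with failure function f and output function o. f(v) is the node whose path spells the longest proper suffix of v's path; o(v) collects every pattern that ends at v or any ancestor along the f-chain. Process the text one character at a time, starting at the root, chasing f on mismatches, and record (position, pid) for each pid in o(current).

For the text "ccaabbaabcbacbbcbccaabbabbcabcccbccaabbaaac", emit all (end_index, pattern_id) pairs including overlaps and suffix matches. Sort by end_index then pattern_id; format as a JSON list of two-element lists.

Construct AC machine:
Trie nodes:
  0='ε' goto a→1 b→2 c→14
  1='a' goto b→12  [P0 ends]
  2='b' goto a→3 b→20 c→11
  3='ba' goto a→7 c→4
  4='bac' goto b→5
  5='bacb' goto a→6
  6='bacba' goto ·  [P1 ends]
  7='baa' goto c→8
  8='baac' goto a→9
  9='baaca' goto c→10
  10='baacac' goto ·  [P2 ends]
  11='bc' goto ·  [P3 ends]
  12='ab' goto c→13
  13='abc' goto ·  [P4 ends]
  14='c' goto a→15
  15='ca' goto a→16
  16='caa' goto b→17
  17='caab' goto b→18
  18='caabb' goto a→19
  19='caabba' goto ·  [P5 ends]
  20='bb' goto a→21
  21='bba' goto ·  [P6 ends]

BFS fail/out derivation:
  fail(1) 'a': from fail(0)=0 chase 'a': 0 ⇒ 0;  out={0}∪out(0)={0}
  fail(2) 'b': from fail(0)=0 chase 'b': 0 ⇒ 0;  out=∅∪out(0)=∅
  fail(14) 'c': from fail(0)=0 chase 'c': 0 ⇒ 0;  out=∅∪out(0)=∅
  fail(3) 'ba': from fail(2)=0 chase 'a': 0 ⇒ 1;  out=∅∪out(1)={0}
  fail(11) 'bc': from fail(2)=0 chase 'c': 0 ⇒ 14;  out={3}∪out(14)={3}
  fail(12) 'ab': from fail(1)=0 chase 'b': 0 ⇒ 2;  out=∅∪out(2)=∅
  fail(15) 'ca': from fail(14)=0 chase 'a': 0 ⇒ 1;  out=∅∪out(1)={0}
  fail(20) 'bb': from fail(2)=0 chase 'b': 0 ⇒ 2;  out=∅∪out(2)=∅
  fail(4) 'bac': from fail(3)=1 chase 'c': 1→0 ⇒ 14;  out=∅∪out(14)=∅
  fail(7) 'baa': from fail(3)=1 chase 'a': 1→0 ⇒ 1;  out=∅∪out(1)={0}
  fail(13) 'abc': from fail(12)=2 chase 'c': 2 ⇒ 11;  out={4}∪out(11)={3,4}
  fail(16) 'caa': from fail(15)=1 chase 'a': 1→0 ⇒ 1;  out=∅∪out(1)={0}
  fail(21) 'bba': from fail(20)=2 chase 'a': 2 ⇒ 3;  out={6}∪out(3)={0,6}
  fail(5) 'bacb': from fail(4)=14 chase 'b': 14→0 ⇒ 2;  out=∅∪out(2)=∅
  fail(8) 'baac': from fail(7)=1 chase 'c': 1→0 ⇒ 14;  out=∅∪out(14)=∅
  fail(17) 'caab': from fail(16)=1 chase 'b': 1 ⇒ 12;  out=∅∪out(12)=∅
  fail(6) 'bacba': from fail(5)=2 chase 'a': 2 ⇒ 3;  out={1}∪out(3)={0,1}
  fail(9) 'baaca': from fail(8)=14 chase 'a': 14 ⇒ 15;  out=∅∪out(15)={0}
  fail(18) 'caabb': from fail(17)=12 chase 'b': 12→2 ⇒ 20;  out=∅∪out(20)=∅
  fail(10) 'baacac': from fail(9)=15 chase 'c': 15→1→0 ⇒ 14;  out={2}∪out(14)={2}
  fail(19) 'caabba': from fail(18)=20 chase 'a': 20 ⇒ 21;  out={5}∪out(21)={0,5,6}

Run:
[0] read 'c'  n0⇒n14
[1] read 'c'  n14⇒n14 ·f
[2] read 'a'  n14⇒n15  emit P0@[2:2]
[3] read 'a'  n15⇒n16  emit P0@[3:3]
[4] read 'b'  n16⇒n17
[5] read 'b'  n17⇒n18
[6] read 'a'  n18⇒n19  emit P0@[6:6],P5@[1:6],P6@[4:6]
[7] read 'a'  n19⇒n7 ·f  emit P0@[7:7]
[8] read 'b'  n7⇒n12 ·f
[9] read 'c'  n12⇒n13  emit P3@[8:9],P4@[7:9]
[10] read 'b'  n13⇒n2 ·f
[11] read 'a'  n2⇒n3  emit P0@[11:11]
[12] read 'c'  n3⇒n4
[13] read 'b'  n4⇒n5
[14] read 'b'  n5⇒n20 ·f
[15] read 'c'  n20⇒n11 ·f  emit P3@[14:15]
[16] read 'b'  n11⇒n2 ·f
[17] read 'c'  n2⇒n11  emit P3@[16:17]
[18] read 'c'  n11⇒n14 ·f
[19] read 'a'  n14⇒n15  emit P0@[19:19]
[20] read 'a'  n15⇒n16  emit P0@[20:20]
[21] read 'b'  n16⇒n17
[22] read 'b'  n17⇒n18
[23] read 'a'  n18⇒n19  emit P0@[23:23],P5@[18:23],P6@[21:23]
[24] read 'b'  n19⇒n12 ·f
[25] read 'b'  n12⇒n20 ·f
[26] read 'c'  n20⇒n11 ·f  emit P3@[25:26]
[27] read 'a'  n11⇒n15 ·f  emit P0@[27:27]
[28] read 'b'  n15⇒n12 ·f
[29] read 'c'  n12⇒n13  emit P3@[28:29],P4@[27:29]
[30] read 'c'  n13⇒n14 ·f
[31] read 'c'  n14⇒n14 ·f
[32] read 'b'  n14⇒n2 ·f
[33] read 'c'  n2⇒n11  emit P3@[32:33]
[34] read 'c'  n11⇒n14 ·f
[35] read 'a'  n14⇒n15  emit P0@[35:35]
[36] read 'a'  n15⇒n16  emit P0@[36:36]
[37] read 'b'  n16⇒n17
[38] read 'b'  n17⇒n18
[39] read 'a'  n18⇒n19  emit P0@[39:39],P5@[34:39],P6@[37:39]
[40] read 'a'  n19⇒n7 ·f  emit P0@[40:40]
[41] read 'a'  n7⇒n1 ·f  emit P0@[41:41]
[42] read 'c'  n1⇒n14 ·f

All matches (sorted): [[2,0],[3,0],[6,0],[6,5],[6,6],[7,0],[9,3],[9,4],[11,0],[15,3],[17,3],[19,0],[20,0],[23,0],[23,5],[23,6],[26,3],[27,0],[29,3],[29,4],[33,3],[35,0],[36,0],[39,0],[39,5],[39,6],[40,0],[41,0]]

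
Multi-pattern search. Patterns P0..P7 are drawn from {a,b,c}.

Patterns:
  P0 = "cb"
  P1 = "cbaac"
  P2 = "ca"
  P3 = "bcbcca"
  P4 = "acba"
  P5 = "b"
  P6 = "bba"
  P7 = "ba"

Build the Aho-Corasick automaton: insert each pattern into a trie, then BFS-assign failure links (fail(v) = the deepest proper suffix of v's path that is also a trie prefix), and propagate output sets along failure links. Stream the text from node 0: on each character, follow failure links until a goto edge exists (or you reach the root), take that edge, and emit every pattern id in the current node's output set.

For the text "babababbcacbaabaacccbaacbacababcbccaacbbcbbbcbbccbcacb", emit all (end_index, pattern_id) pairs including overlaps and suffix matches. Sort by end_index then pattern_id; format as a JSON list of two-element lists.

Construct AC machine:
Trie (insert patterns):
  0='ε' goto a→13 b→7 c→1
  1='c' goto a→6 b→2
  2='cb' goto a→3  ←P0
  3='cba' goto a→4
  4='cbaa' goto c→5
  5='cbaac' goto ·  ←P1
  6='ca' goto ·  ←P2
  7='b' goto a→19 b→17 c→8  ←P5
  8='bc' goto b→9
  9='bcb' goto c→10
  10='bcbc' goto c→11
  11='bcbcc' goto a→12
  12='bcbcca' goto ·  ←P3
  13='a' goto c→14
  14='ac' goto b→15
  15='acb' goto a→16
  16='acba' goto ·  ←P4
  17='bb' goto a→18
  18='bba' goto ·  ←P6
  19='ba' goto ·  ←P7

BFS fail/out derivation:
  fail(1) 'c': from fail(0)=0 chase 'c': 0 ⇒ 0;  out=∅∪out(0)=∅
  fail(7) 'b': from fail(0)=0 chase 'b': 0 ⇒ 0;  out={5}∪out(0)={5}
  fail(13) 'a': from fail(0)=0 chase 'a': 0 ⇒ 0;  out=∅∪out(0)=∅
  fail(2) 'cb': from fail(1)=0 chase 'b': 0 ⇒ 7;  out={0}∪out(7)={0,5}
  fail(6) 'ca': from fail(1)=0 chase 'a': 0 ⇒ 13;  out={2}∪out(13)={2}
  fail(8) 'bc': from fail(7)=0 chase 'c': 0 ⇒ 1;  out=∅∪out(1)=∅
  fail(14) 'ac': from fail(13)=0 chase 'c': 0 ⇒ 1;  out=∅∪out(1)=∅
  fail(17) 'bb': from fail(7)=0 chase 'b': 0 ⇒ 7;  out=∅∪out(7)={5}
  fail(19) 'ba': from fail(7)=0 chase 'a': 0 ⇒ 13;  out={7}∪out(13)={7}
  fail(3) 'cba': from fail(2)=7 chase 'a': 7 ⇒ 19;  out=∅∪out(19)={7}
  fail(9) 'bcb': from fail(8)=1 chase 'b': 1 ⇒ 2;  out=∅∪out(2)={0,5}
  fail(15) 'acb': from fail(14)=1 chase 'b': 1 ⇒ 2;  out=∅∪out(2)={0,5}
  fail(18) 'bba': from fail(17)=7 chase 'a': 7 ⇒ 19;  out={6}∪out(19)={6,7}
  fail(4) 'cbaa': from fail(3)=19 chase 'a': 19→13→0 ⇒ 13;  out=∅∪out(13)=∅
  fail(10) 'bcbc': from fail(9)=2 chase 'c': 2→7 ⇒ 8;  out=∅∪out(8)=∅
  fail(16) 'acba': from fail(15)=2 chase 'a': 2 ⇒ 3;  out={4}∪out(3)={4,7}
  fail(5) 'cbaac': from fail(4)=13 chase 'c': 13 ⇒ 14;  out={1}∪out(14)={1}
  fail(11) 'bcbcc': from fail(10)=8 chase 'c': 8→1→0 ⇒ 1;  out=∅∪out(1)=∅
  fail(12) 'bcbcca': from fail(11)=1 chase 'a': 1 ⇒ 6;  out={3}∪out(6)={2,3}

Run:
i=0 'b': node 0→7  emit P5@[0:0]
i=1 'a': node 7→19  emit P7@[0:1]
i=2 'b': node 19→7 ·f  emit P5@[2:2]
i=3 'a': node 7→19  emit P7@[2:3]
i=4 'b': node 19→7 ·f  emit P5@[4:4]
i=5 'a': node 7→19  emit P7@[4:5]
i=6 'b': node 19→7 ·f  emit P5@[6:6]
i=7 'b': node 7→17  emit P5@[7:7]
i=8 'c': node 17→8 ·f
i=9 'a': node 8→6 ·f  emit P2@[8:9]
i=10 'c': node 6→14 ·f
i=11 'b': node 14→15  emit P0@[10:11],P5@[11:11]
i=12 'a': node 15→16  emit P4@[9:12],P7@[11:12]
i=13 'a': node 16→4 ·f
i=14 'b': node 4→7 ·f  emit P5@[14:14]
i=15 'a': node 7→19  emit P7@[14:15]
i=16 'a': node 19→13 ·f
i=17 'c': node 13→14
i=18 'c': node 14→1 ·f
i=19 'c': node 1→1 ·f
i=20 'b': node 1→2  emit P0@[19:20],P5@[20:20]
i=21 'a': node 2→3  emit P7@[20:21]
i=22 'a': node 3→4
i=23 'c': node 4→5  emit P1@[19:23]
i=24 'b': node 5→15 ·f  emit P0@[23:24],P5@[24:24]
i=25 'a': node 15→16  emit P4@[22:25],P7@[24:25]
i=26 'c': node 16→14 ·f
i=27 'a': node 14→6 ·f  emit P2@[26:27]
i=28 'b': node 6→7 ·f  emit P5@[28:28]
i=29 'a': node 7→19  emit P7@[28:29]
i=30 'b': node 19→7 ·f  emit P5@[30:30]
i=31 'c': node 7→8
i=32 'b': node 8→9  emit P0@[31:32],P5@[32:32]
i=33 'c': node 9→10
i=34 'c': node 10→11
i=35 'a': node 11→12  emit P2@[34:35],P3@[30:35]
i=36 'a': node 12→13 ·f
i=37 'c': node 13→14
i=38 'b': node 14→15  emit P0@[37:38],P5@[38:38]
i=39 'b': node 15→17 ·f  emit P5@[39:39]
i=40 'c': node 17→8 ·f
i=41 'b': node 8→9  emit P0@[40:41],P5@[41:41]
i=42 'b': node 9→17 ·f  emit P5@[42:42]
i=43 'b': node 17→17 ·f  emit P5@[43:43]
i=44 'c': node 17→8 ·f
i=45 'b': node 8→9  emit P0@[44:45],P5@[45:45]
i=46 'b': node 9→17 ·f  emit P5@[46:46]
i=47 'c': node 17→8 ·f
i=48 'c': node 8→1 ·f
i=49 'b': node 1→2  emit P0@[48:49],P5@[49:49]
i=50 'c': node 2→8 ·f
i=51 'a': node 8→6 ·f  emit P2@[50:51]
i=52 'c': node 6→14 ·f
i=53 'b': node 14→15  emit P0@[52:53],P5@[53:53]

All matches (sorted): [[0,5],[1,7],[2,5],[3,7],[4,5],[5,7],[6,5],[7,5],[9,2],[11,0],[11,5],[12,4],[12,7],[14,5],[15,7],[20,0],[20,5],[21,7],[23,1],[24,0],[24,5],[25,4],[25,7],[27,2],[28,5],[29,7],[30,5],[32,0],[32,5],[35,2],[35,3],[38,0],[38,5],[39,5],[41,0],[41,5],[42,5],[43,5],[45,0],[45,5],[46,5],[49,0],[49,5],[51,2],[53,0],[53,5]]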